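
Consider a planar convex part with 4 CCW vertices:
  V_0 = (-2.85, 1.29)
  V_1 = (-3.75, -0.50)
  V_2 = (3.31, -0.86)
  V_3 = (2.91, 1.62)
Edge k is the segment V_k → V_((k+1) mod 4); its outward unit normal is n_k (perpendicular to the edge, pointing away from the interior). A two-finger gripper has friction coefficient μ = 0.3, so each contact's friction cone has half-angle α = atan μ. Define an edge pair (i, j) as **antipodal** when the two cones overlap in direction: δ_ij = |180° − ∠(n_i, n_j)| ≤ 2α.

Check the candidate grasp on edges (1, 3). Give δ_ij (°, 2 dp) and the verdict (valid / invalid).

α = atan 0.3 = 16.70°;  2α = 33.40°
edge 1: e_1 = (+7.06, -0.36);  n_1 = (-0.0509, -0.9987)
edge 3: e_3 = (-5.76, -0.33);  n_3 = (-0.0572, +0.9984)
∠(n_1, n_3) = 173.80°
δ = |180° − 173.80°| = 6.20°
6.20° ≤ 2α = 33.40°  →  valid

δ = 6.20°, valid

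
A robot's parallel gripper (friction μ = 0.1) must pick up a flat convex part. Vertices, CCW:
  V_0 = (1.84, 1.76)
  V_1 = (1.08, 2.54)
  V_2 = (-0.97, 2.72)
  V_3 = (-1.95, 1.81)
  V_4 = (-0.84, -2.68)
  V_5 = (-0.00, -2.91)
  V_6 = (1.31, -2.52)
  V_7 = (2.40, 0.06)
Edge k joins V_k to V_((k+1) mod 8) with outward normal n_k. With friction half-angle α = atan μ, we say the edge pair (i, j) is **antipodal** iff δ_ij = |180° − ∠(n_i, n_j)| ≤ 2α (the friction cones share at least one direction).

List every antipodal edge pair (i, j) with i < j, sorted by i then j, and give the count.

α = atan 0.1 = 5.71°;  2α = 11.42°
n_0 = (+0.7162, +0.6979)
n_1 = (+0.0875, +0.9962)
n_2 = (-0.6805, +0.7328)
n_3 = (-0.9708, -0.2400)
n_4 = (-0.2641, -0.9645)
n_5 = (+0.2853, -0.9584)
n_6 = (+0.9212, -0.3892)
n_7 = (+0.9498, +0.3129)
  (0,1): δ = 139.27°  ·
  (0,2): δ = 91.38°  ·
  (0,3): δ = 30.37°  ·
  (0,4): δ = 30.43°  ·
  (0,5): δ = 62.32°  ·
  (0,6): δ = 112.84°  ·
  (0,7): δ = 153.98°  ·
  (1,2): δ = 132.10°  ·
  (1,3): δ = 71.10°  ·
  (1,4): δ = 10.29°  ✓
  (1,5): δ = 21.60°  ·
  (1,6): δ = 72.11°  ·
  (1,7): δ = 113.25°  ·
  (2,3): δ = 118.99°  ·
  (2,4): δ = 58.19°  ·
  (2,5): δ = 26.30°  ·
  (2,6): δ = 24.22°  ·
  (2,7): δ = 65.35°  ·
  (3,4): δ = 119.20°  ·
  (3,5): δ = 87.31°  ·
  (3,6): δ = 36.79°  ·
  (3,7): δ = 4.35°  ✓
  (4,5): δ = 148.11°  ·
  (4,6): δ = 97.59°  ·
  (4,7): δ = 56.45°  ·
  (5,6): δ = 129.48°  ·
  (5,7): δ = 88.35°  ·
  (6,7): δ = 138.86°  ·
antipodal pairs: 2

count = 2; pairs: (1,4), (3,7)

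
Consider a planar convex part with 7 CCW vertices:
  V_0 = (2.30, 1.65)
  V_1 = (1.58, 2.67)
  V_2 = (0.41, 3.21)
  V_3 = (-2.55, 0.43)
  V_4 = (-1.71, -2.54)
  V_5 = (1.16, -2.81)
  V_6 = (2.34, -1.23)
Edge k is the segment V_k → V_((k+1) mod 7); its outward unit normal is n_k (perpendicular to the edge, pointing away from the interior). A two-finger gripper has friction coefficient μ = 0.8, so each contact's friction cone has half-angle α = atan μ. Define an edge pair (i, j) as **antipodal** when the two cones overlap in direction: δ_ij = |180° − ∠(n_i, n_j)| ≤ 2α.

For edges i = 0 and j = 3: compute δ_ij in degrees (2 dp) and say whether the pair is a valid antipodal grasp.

δ = 19.43°, valid

α = atan 0.8 = 38.66°;  2α = 77.32°
edge 0: e_0 = (-0.72, +1.02);  n_0 = (+0.8170, +0.5767)
edge 3: e_3 = (+0.84, -2.97);  n_3 = (-0.9623, -0.2722)
∠(n_0, n_3) = 160.57°
δ = |180° − 160.57°| = 19.43°
19.43° ≤ 2α = 77.32°  →  valid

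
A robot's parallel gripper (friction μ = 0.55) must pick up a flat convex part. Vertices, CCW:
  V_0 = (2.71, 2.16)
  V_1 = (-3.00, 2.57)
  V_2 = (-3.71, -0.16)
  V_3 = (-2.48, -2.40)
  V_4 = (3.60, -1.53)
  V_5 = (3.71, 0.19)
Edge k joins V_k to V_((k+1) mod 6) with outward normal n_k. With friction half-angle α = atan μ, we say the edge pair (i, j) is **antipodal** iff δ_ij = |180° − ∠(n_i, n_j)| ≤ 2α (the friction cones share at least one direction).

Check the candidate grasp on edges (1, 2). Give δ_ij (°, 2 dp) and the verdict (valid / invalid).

α = atan 0.55 = 28.81°;  2α = 57.62°
edge 1: e_1 = (-0.71, -2.73);  n_1 = (-0.9678, +0.2517)
edge 2: e_2 = (+1.23, -2.24);  n_2 = (-0.8765, -0.4813)
∠(n_1, n_2) = 43.35°
δ = |180° − 43.35°| = 136.65°
136.65° > 2α = 57.62°  →  invalid

δ = 136.65°, invalid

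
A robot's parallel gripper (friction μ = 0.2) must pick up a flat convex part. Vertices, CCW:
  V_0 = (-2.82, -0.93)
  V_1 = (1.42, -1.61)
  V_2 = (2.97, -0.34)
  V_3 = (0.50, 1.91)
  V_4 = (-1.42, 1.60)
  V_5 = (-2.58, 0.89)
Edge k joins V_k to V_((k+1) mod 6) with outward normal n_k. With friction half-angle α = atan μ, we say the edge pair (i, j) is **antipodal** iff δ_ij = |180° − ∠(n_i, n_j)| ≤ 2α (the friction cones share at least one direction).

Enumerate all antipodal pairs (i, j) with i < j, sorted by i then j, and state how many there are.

count = 2; pairs: (0,3), (1,4)

α = atan 0.2 = 11.31°;  2α = 22.62°
n_0 = (-0.1584, -0.9874)
n_1 = (+0.6338, -0.7735)
n_2 = (+0.6734, +0.7393)
n_3 = (-0.1594, +0.9872)
n_4 = (-0.5220, +0.8529)
n_5 = (-0.9914, +0.1307)
  (0,1): δ = 131.56°  ·
  (0,2): δ = 33.22°  ·
  (0,3): δ = 18.28°  ✓
  (0,4): δ = 40.58°  ·
  (0,5): δ = 91.60°  ·
  (1,2): δ = 81.66°  ·
  (1,3): δ = 30.16°  ·
  (1,4): δ = 7.86°  ✓
  (1,5): δ = 43.16°  ·
  (2,3): δ = 128.50°  ·
  (2,4): δ = 106.20°  ·
  (2,5): δ = 55.18°  ·
  (3,4): δ = 157.70°  ·
  (3,5): δ = 106.68°  ·
  (4,5): δ = 128.98°  ·
antipodal pairs: 2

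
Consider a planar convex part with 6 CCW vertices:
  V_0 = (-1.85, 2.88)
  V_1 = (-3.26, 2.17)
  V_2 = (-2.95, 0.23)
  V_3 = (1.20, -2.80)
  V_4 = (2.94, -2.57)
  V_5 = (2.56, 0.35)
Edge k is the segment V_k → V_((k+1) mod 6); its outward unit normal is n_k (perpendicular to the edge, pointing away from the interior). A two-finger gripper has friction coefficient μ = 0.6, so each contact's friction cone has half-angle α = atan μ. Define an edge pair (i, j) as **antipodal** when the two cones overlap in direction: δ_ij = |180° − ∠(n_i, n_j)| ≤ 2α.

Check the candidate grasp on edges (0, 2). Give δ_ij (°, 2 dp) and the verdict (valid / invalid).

δ = 62.86°, invalid

α = atan 0.6 = 30.96°;  2α = 61.93°
edge 0: e_0 = (-1.41, -0.71);  n_0 = (-0.4497, +0.8932)
edge 2: e_2 = (+4.15, -3.03);  n_2 = (-0.5897, -0.8076)
∠(n_0, n_2) = 117.14°
δ = |180° − 117.14°| = 62.86°
62.86° > 2α = 61.93°  →  invalid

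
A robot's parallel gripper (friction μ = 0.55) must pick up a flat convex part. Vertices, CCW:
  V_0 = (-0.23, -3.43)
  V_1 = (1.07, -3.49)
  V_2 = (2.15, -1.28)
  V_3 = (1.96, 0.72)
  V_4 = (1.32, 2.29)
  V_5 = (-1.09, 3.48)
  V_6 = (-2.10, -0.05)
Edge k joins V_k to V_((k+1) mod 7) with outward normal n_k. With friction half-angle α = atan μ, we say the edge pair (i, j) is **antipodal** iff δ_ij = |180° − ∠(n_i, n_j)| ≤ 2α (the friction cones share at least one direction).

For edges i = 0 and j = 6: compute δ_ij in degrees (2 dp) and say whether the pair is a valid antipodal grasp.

δ = 121.60°, invalid

α = atan 0.55 = 28.81°;  2α = 57.62°
edge 0: e_0 = (+1.30, -0.06);  n_0 = (-0.0461, -0.9989)
edge 6: e_6 = (+1.87, -3.38);  n_6 = (-0.8750, -0.4841)
∠(n_0, n_6) = 58.40°
δ = |180° − 58.40°| = 121.60°
121.60° > 2α = 57.62°  →  invalid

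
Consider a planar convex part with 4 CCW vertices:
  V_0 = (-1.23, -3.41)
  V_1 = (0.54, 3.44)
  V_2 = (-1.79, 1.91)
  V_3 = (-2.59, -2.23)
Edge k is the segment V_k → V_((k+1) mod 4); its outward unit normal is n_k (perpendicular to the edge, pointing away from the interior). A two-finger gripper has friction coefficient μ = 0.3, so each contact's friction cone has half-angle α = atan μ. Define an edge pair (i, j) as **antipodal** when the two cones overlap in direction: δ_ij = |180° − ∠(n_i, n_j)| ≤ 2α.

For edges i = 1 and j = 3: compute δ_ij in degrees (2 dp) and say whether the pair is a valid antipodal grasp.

α = atan 0.3 = 16.70°;  2α = 33.40°
edge 1: e_1 = (-2.33, -1.53);  n_1 = (-0.5489, +0.8359)
edge 3: e_3 = (+1.36, -1.18);  n_3 = (-0.6554, -0.7553)
∠(n_1, n_3) = 105.76°
δ = |180° − 105.76°| = 74.24°
74.24° > 2α = 33.40°  →  invalid

δ = 74.24°, invalid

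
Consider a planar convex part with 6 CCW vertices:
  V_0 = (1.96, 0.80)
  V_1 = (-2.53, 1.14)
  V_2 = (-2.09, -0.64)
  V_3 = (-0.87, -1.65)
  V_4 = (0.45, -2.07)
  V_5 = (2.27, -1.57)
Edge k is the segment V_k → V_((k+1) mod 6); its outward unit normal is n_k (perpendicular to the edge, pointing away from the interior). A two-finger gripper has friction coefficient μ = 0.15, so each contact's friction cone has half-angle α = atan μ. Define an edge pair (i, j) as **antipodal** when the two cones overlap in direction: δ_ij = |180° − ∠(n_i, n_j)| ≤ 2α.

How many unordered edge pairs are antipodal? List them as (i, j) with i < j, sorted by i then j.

α = atan 0.15 = 8.53°;  2α = 17.06°
n_0 = (+0.0755, +0.9971)
n_1 = (-0.9708, -0.2400)
n_2 = (-0.6377, -0.7703)
n_3 = (-0.3032, -0.9529)
n_4 = (+0.2649, -0.9643)
n_5 = (+0.9916, +0.1297)
  (0,1): δ = 71.78°  ·
  (0,2): δ = 35.29°  ·
  (0,3): δ = 13.32°  ✓
  (0,4): δ = 19.69°  ·
  (0,5): δ = 101.78°  ·
  (1,2): δ = 143.50°  ·
  (1,3): δ = 121.53°  ·
  (1,4): δ = 88.52°  ·
  (1,5): δ = 6.43°  ✓
  (2,3): δ = 158.03°  ·
  (2,4): δ = 125.02°  ·
  (2,5): δ = 42.93°  ·
  (3,4): δ = 146.99°  ·
  (3,5): δ = 64.90°  ·
  (4,5): δ = 97.91°  ·
antipodal pairs: 2

count = 2; pairs: (0,3), (1,5)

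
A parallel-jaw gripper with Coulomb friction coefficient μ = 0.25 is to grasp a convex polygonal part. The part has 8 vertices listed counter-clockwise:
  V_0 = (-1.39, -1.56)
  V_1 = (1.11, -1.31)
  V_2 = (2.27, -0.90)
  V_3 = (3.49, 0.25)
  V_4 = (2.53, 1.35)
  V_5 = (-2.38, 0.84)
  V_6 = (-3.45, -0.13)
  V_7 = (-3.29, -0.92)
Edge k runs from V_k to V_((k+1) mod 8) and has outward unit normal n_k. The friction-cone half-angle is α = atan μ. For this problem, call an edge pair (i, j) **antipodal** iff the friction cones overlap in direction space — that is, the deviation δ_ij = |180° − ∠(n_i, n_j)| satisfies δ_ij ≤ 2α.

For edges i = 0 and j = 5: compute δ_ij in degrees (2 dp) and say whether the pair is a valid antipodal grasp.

α = atan 0.25 = 14.04°;  2α = 28.07°
edge 0: e_0 = (+2.50, +0.25);  n_0 = (+0.0995, -0.9950)
edge 5: e_5 = (-1.07, -0.97);  n_5 = (-0.6716, +0.7409)
∠(n_0, n_5) = 143.52°
δ = |180° − 143.52°| = 36.48°
36.48° > 2α = 28.07°  →  invalid

δ = 36.48°, invalid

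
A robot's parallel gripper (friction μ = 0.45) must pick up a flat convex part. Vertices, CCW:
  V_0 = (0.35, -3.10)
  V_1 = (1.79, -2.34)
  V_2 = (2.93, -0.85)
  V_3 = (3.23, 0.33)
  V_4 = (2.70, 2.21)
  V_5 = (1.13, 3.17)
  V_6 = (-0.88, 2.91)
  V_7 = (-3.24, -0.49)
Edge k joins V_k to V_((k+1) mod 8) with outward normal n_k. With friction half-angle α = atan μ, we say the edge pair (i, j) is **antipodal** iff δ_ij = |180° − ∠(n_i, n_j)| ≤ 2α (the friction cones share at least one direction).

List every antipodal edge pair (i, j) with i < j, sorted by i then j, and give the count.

count = 8; pairs: (0,5), (0,6), (1,5), (1,6), (2,6), (3,7), (4,7), (5,7)

α = atan 0.45 = 24.23°;  2α = 48.46°
n_0 = (+0.4668, -0.8844)
n_1 = (+0.7942, -0.6076)
n_2 = (+0.9692, -0.2464)
n_3 = (+0.9625, +0.2713)
n_4 = (+0.5217, +0.8531)
n_5 = (-0.1283, +0.9917)
n_6 = (-0.8215, +0.5702)
n_7 = (-0.5880, -0.8088)
  (0,1): δ = 155.24°  ·
  (0,2): δ = 132.09°  ·
  (0,3): δ = 102.08°  ·
  (0,4): δ = 59.27°  ·
  (0,5): δ = 20.45°  ✓
  (0,6): δ = 27.41°  ✓
  (0,7): δ = 116.16°  ·
  (1,2): δ = 156.84°  ·
  (1,3): δ = 126.84°  ·
  (1,4): δ = 84.02°  ·
  (1,5): δ = 45.21°  ✓
  (1,6): δ = 2.65°  ✓
  (1,7): δ = 91.40°  ·
  (2,3): δ = 149.99°  ·
  (2,4): δ = 107.18°  ·
  (2,5): δ = 68.37°  ·
  (2,6): δ = 20.50°  ✓
  (2,7): δ = 68.25°  ·
  (3,4): δ = 137.19°  ·
  (3,5): δ = 98.37°  ·
  (3,6): δ = 50.51°  ·
  (3,7): δ = 38.24°  ✓
  (4,5): δ = 141.19°  ·
  (4,6): δ = 93.32°  ·
  (4,7): δ = 4.57°  ✓
  (5,6): δ = 132.14°  ·
  (5,7): δ = 43.39°  ✓
  (6,7): δ = 91.25°  ·
antipodal pairs: 8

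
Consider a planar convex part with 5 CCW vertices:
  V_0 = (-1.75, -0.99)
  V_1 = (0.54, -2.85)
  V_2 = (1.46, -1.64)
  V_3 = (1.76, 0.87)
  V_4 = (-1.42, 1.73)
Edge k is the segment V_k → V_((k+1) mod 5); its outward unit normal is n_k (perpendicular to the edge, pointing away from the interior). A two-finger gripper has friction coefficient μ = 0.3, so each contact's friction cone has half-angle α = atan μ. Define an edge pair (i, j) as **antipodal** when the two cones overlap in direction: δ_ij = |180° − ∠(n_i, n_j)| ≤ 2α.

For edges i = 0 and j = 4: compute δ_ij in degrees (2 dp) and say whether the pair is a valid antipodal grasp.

δ = 122.17°, invalid

α = atan 0.3 = 16.70°;  2α = 33.40°
edge 0: e_0 = (+2.29, -1.86);  n_0 = (-0.6305, -0.7762)
edge 4: e_4 = (-0.33, -2.72);  n_4 = (-0.9927, +0.1204)
∠(n_0, n_4) = 57.83°
δ = |180° − 57.83°| = 122.17°
122.17° > 2α = 33.40°  →  invalid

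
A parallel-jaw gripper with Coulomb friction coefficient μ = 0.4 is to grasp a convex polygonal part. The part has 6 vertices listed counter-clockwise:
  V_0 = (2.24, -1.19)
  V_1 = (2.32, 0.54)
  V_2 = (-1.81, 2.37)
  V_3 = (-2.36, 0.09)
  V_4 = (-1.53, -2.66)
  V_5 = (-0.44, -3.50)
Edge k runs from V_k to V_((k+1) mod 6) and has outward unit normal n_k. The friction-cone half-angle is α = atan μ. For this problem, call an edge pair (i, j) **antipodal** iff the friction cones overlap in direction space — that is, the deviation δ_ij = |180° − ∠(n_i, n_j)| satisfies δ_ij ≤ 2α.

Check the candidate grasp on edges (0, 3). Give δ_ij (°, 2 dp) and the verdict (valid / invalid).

α = atan 0.4 = 21.80°;  2α = 43.60°
edge 0: e_0 = (+0.08, +1.73);  n_0 = (+0.9989, -0.0462)
edge 3: e_3 = (+0.83, -2.75);  n_3 = (-0.9573, -0.2889)
∠(n_0, n_3) = 160.56°
δ = |180° − 160.56°| = 19.44°
19.44° ≤ 2α = 43.60°  →  valid

δ = 19.44°, valid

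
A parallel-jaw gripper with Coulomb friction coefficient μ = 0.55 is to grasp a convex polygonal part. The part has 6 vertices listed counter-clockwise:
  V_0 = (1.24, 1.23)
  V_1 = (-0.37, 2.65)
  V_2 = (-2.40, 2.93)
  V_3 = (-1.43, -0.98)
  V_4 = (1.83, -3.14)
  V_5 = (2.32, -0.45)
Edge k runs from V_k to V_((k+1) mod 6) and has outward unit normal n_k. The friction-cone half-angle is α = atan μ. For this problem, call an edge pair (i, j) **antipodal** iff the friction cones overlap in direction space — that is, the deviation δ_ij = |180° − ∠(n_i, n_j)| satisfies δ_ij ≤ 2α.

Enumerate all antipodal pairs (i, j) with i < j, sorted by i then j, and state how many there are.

α = atan 0.55 = 28.81°;  2α = 57.62°
n_0 = (+0.6615, +0.7500)
n_1 = (+0.1366, +0.9906)
n_2 = (-0.9706, -0.2408)
n_3 = (-0.5523, -0.8336)
n_4 = (+0.9838, -0.1792)
n_5 = (+0.8412, +0.5408)
  (0,1): δ = 146.44°  ·
  (0,2): δ = 34.66°  ✓
  (0,3): δ = 7.88°  ✓
  (0,4): δ = 121.09°  ·
  (0,5): δ = 164.15°  ·
  (1,2): δ = 68.21°  ·
  (1,3): δ = 25.67°  ✓
  (1,4): δ = 87.53°  ·
  (1,5): δ = 130.59°  ·
  (2,3): δ = 137.46°  ·
  (2,4): δ = 24.26°  ✓
  (2,5): δ = 18.80°  ✓
  (3,4): δ = 66.80°  ·
  (3,5): δ = 23.74°  ✓
  (4,5): δ = 136.94°  ·
antipodal pairs: 6

count = 6; pairs: (0,2), (0,3), (1,3), (2,4), (2,5), (3,5)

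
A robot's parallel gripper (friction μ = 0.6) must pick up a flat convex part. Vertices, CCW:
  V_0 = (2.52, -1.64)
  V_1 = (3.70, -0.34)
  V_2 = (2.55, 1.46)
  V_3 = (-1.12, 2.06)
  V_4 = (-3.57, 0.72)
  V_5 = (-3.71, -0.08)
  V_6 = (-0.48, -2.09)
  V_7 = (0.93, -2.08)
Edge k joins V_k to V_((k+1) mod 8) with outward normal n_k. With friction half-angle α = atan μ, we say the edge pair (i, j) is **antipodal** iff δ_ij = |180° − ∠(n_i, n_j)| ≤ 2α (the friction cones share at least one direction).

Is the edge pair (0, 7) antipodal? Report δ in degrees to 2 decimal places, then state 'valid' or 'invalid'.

δ = 147.70°, invalid

α = atan 0.6 = 30.96°;  2α = 61.93°
edge 0: e_0 = (+1.18, +1.30);  n_0 = (+0.7405, -0.6721)
edge 7: e_7 = (+1.59, +0.44);  n_7 = (+0.2667, -0.9638)
∠(n_0, n_7) = 32.30°
δ = |180° − 32.30°| = 147.70°
147.70° > 2α = 61.93°  →  invalid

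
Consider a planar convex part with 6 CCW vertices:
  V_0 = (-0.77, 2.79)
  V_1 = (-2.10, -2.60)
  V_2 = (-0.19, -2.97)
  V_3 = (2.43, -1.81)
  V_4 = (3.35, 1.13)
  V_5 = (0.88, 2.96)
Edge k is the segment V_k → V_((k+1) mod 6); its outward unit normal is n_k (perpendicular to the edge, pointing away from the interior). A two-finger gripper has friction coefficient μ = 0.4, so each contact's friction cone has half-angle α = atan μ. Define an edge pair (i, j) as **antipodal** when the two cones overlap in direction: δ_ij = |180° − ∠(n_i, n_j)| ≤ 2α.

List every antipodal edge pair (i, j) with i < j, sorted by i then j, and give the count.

α = atan 0.4 = 21.80°;  2α = 43.60°
n_0 = (-0.9709, +0.2396)
n_1 = (-0.1902, -0.9817)
n_2 = (+0.4048, -0.9144)
n_3 = (+0.9544, -0.2986)
n_4 = (+0.5953, +0.8035)
n_5 = (-0.1025, +0.9947)
  (0,1): δ = 87.10°  ·
  (0,2): δ = 52.26°  ·
  (0,3): δ = 3.52°  ✓
  (0,4): δ = 67.33°  ·
  (0,5): δ = 109.74°  ·
  (1,2): δ = 145.16°  ·
  (1,3): δ = 96.41°  ·
  (1,4): δ = 25.57°  ✓
  (1,5): δ = 16.85°  ✓
  (2,3): δ = 131.26°  ·
  (2,4): δ = 60.42°  ·
  (2,5): δ = 18.00°  ✓
  (3,4): δ = 109.16°  ·
  (3,5): δ = 66.74°  ·
  (4,5): δ = 137.58°  ·
antipodal pairs: 4

count = 4; pairs: (0,3), (1,4), (1,5), (2,5)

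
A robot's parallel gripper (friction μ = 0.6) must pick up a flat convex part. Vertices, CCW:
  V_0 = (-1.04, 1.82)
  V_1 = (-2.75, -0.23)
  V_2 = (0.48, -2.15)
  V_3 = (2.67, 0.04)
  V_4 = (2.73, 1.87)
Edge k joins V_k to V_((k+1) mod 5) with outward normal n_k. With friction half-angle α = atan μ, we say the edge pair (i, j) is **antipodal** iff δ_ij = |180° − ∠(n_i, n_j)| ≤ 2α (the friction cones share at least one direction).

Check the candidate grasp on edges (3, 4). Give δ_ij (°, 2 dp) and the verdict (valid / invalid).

α = atan 0.6 = 30.96°;  2α = 61.93°
edge 3: e_3 = (+0.06, +1.83);  n_3 = (+0.9995, -0.0328)
edge 4: e_4 = (-3.77, -0.05);  n_4 = (-0.0133, +0.9999)
∠(n_3, n_4) = 92.64°
δ = |180° − 92.64°| = 87.36°
87.36° > 2α = 61.93°  →  invalid

δ = 87.36°, invalid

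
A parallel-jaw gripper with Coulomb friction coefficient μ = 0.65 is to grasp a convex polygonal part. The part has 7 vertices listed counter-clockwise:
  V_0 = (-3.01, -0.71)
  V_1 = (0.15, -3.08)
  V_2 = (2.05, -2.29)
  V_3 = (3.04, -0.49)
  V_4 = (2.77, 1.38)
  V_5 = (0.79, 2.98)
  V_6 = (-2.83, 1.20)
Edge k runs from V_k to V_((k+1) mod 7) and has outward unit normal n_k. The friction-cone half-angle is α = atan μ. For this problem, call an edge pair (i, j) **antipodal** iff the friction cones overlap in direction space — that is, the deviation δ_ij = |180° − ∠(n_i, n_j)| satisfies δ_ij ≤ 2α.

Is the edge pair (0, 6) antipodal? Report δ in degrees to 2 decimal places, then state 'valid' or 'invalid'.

α = atan 0.65 = 33.02°;  2α = 66.05°
edge 0: e_0 = (+3.16, -2.37);  n_0 = (-0.6000, -0.8000)
edge 6: e_6 = (-0.18, -1.91);  n_6 = (-0.9956, +0.0938)
∠(n_0, n_6) = 58.51°
δ = |180° − 58.51°| = 121.49°
121.49° > 2α = 66.05°  →  invalid

δ = 121.49°, invalid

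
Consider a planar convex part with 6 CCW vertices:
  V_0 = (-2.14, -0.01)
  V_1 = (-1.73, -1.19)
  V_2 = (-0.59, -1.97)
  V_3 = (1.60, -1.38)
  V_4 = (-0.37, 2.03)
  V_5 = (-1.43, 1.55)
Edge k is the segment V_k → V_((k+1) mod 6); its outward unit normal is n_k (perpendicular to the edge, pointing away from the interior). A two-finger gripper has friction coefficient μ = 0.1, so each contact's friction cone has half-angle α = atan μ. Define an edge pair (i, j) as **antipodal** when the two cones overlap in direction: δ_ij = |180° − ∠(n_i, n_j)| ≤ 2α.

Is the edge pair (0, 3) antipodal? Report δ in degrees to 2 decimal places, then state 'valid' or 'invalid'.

δ = 10.86°, valid

α = atan 0.1 = 5.71°;  2α = 11.42°
edge 0: e_0 = (+0.41, -1.18);  n_0 = (-0.9446, -0.3282)
edge 3: e_3 = (-1.97, +3.41);  n_3 = (+0.8659, +0.5002)
∠(n_0, n_3) = 169.14°
δ = |180° − 169.14°| = 10.86°
10.86° ≤ 2α = 11.42°  →  valid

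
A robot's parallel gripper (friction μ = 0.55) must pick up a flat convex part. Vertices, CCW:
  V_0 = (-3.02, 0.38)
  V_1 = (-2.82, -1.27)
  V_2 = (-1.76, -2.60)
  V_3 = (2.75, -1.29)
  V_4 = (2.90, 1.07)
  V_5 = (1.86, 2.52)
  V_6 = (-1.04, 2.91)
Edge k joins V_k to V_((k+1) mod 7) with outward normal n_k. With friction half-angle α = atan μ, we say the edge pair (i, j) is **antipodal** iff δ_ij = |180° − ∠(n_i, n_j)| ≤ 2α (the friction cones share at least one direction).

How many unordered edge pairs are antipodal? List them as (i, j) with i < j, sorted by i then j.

count = 8; pairs: (0,3), (0,4), (1,3), (1,4), (1,5), (2,5), (2,6), (3,6)

α = atan 0.55 = 28.81°;  2α = 57.62°
n_0 = (-0.9927, -0.1203)
n_1 = (-0.7820, -0.6233)
n_2 = (+0.2789, -0.9603)
n_3 = (+0.9980, -0.0634)
n_4 = (+0.8126, +0.5828)
n_5 = (+0.1333, +0.9911)
n_6 = (-0.7875, +0.6163)
  (0,1): δ = 148.36°  ·
  (0,2): δ = 80.71°  ·
  (0,3): δ = 10.55°  ✓
  (0,4): δ = 28.74°  ✓
  (0,5): δ = 75.43°  ·
  (0,6): δ = 135.04°  ·
  (1,2): δ = 112.36°  ·
  (1,3): δ = 42.19°  ✓
  (1,4): δ = 2.90°  ✓
  (1,5): δ = 43.79°  ✓
  (1,6): δ = 103.40°  ·
  (2,3): δ = 109.83°  ·
  (2,4): δ = 70.55°  ·
  (2,5): δ = 23.86°  ✓
  (2,6): δ = 35.76°  ✓
  (3,4): δ = 140.71°  ·
  (3,5): δ = 94.02°  ·
  (3,6): δ = 34.41°  ✓
  (4,5): δ = 133.31°  ·
  (4,6): δ = 73.70°  ·
  (5,6): δ = 120.39°  ·
antipodal pairs: 8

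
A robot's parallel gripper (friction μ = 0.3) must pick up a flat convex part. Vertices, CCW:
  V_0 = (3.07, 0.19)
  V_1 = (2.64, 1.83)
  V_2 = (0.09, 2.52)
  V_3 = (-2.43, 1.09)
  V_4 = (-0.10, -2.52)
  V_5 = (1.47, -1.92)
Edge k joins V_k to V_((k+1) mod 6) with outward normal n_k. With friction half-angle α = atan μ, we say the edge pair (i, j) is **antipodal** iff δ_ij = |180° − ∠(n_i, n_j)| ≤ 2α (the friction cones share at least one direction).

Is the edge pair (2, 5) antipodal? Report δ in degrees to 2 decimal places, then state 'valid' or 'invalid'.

α = atan 0.3 = 16.70°;  2α = 33.40°
edge 2: e_2 = (-2.52, -1.43);  n_2 = (-0.4935, +0.8697)
edge 5: e_5 = (+1.60, +2.11);  n_5 = (+0.7968, -0.6042)
∠(n_2, n_5) = 156.75°
δ = |180° − 156.75°| = 23.25°
23.25° ≤ 2α = 33.40°  →  valid

δ = 23.25°, valid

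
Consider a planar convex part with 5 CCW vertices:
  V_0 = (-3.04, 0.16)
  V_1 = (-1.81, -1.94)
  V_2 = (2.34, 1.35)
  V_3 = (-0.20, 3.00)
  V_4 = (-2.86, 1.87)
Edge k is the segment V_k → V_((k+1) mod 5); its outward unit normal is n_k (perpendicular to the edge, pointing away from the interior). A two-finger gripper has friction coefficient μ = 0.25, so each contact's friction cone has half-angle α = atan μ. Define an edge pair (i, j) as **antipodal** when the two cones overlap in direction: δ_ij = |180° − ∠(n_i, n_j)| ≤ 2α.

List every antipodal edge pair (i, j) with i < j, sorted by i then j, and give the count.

count = 2; pairs: (0,2), (1,3)

α = atan 0.25 = 14.04°;  2α = 28.07°
n_0 = (-0.8629, -0.5054)
n_1 = (+0.6212, -0.7836)
n_2 = (+0.5448, +0.8386)
n_3 = (-0.3910, +0.9204)
n_4 = (-0.9945, +0.1047)
  (0,1): δ = 81.95°  ·
  (0,2): δ = 26.63°  ✓
  (0,3): δ = 82.66°  ·
  (0,4): δ = 143.63°  ·
  (1,2): δ = 71.41°  ·
  (1,3): δ = 15.39°  ✓
  (1,4): δ = 45.58°  ·
  (2,3): δ = 123.98°  ·
  (2,4): δ = 63.00°  ·
  (3,4): δ = 119.03°  ·
antipodal pairs: 2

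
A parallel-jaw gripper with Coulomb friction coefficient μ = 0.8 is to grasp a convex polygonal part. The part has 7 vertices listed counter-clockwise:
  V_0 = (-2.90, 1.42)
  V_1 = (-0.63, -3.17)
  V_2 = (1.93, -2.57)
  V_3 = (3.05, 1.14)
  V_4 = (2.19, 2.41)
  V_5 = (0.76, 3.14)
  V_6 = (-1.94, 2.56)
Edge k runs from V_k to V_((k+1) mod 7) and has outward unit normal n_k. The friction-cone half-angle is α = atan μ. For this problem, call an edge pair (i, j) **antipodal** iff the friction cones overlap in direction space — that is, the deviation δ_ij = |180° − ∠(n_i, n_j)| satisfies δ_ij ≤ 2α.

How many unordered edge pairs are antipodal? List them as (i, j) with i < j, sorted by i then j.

α = atan 0.8 = 38.66°;  2α = 77.32°
n_0 = (-0.8964, -0.4433)
n_1 = (+0.2282, -0.9736)
n_2 = (+0.9573, -0.2890)
n_3 = (+0.8280, +0.5607)
n_4 = (+0.4547, +0.8907)
n_5 = (-0.2100, +0.9777)
n_6 = (-0.7649, +0.6441)
  (0,1): δ = 103.12°  ·
  (0,2): δ = 43.11°  ✓
  (0,3): δ = 7.79°  ✓
  (0,4): δ = 36.64°  ✓
  (0,5): δ = 75.81°  ✓
  (0,6): δ = 113.58°  ·
  (1,2): δ = 119.99°  ·
  (1,3): δ = 69.09°  ✓
  (1,4): δ = 40.23°  ✓
  (1,5): δ = 1.07°  ✓
  (1,6): δ = 36.71°  ✓
  (2,3): δ = 129.10°  ·
  (2,4): δ = 100.25°  ·
  (2,5): δ = 61.08°  ✓
  (2,6): δ = 23.30°  ✓
  (3,4): δ = 151.15°  ·
  (3,5): δ = 111.98°  ·
  (3,6): δ = 74.21°  ✓
  (4,5): δ = 140.83°  ·
  (4,6): δ = 103.06°  ·
  (5,6): δ = 142.22°  ·
antipodal pairs: 11

count = 11; pairs: (0,2), (0,3), (0,4), (0,5), (1,3), (1,4), (1,5), (1,6), (2,5), (2,6), (3,6)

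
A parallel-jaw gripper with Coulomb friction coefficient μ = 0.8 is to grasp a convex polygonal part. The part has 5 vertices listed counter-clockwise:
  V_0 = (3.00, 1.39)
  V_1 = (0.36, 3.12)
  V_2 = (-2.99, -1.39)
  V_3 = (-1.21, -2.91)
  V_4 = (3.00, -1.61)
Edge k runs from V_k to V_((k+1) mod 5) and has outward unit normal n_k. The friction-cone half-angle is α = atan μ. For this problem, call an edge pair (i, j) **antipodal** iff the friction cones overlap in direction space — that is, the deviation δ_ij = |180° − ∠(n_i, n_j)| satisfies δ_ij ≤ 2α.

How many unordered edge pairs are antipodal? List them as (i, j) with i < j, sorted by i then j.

α = atan 0.8 = 38.66°;  2α = 77.32°
n_0 = (+0.5481, +0.8364)
n_1 = (-0.8028, +0.5963)
n_2 = (-0.6494, -0.7605)
n_3 = (+0.2950, -0.9555)
n_4 = (+1.0000, -0.0000)
  (0,1): δ = 93.37°  ·
  (0,2): δ = 7.26°  ✓
  (0,3): δ = 50.40°  ✓
  (0,4): δ = 123.24°  ·
  (1,2): δ = 93.89°  ·
  (1,3): δ = 36.24°  ✓
  (1,4): δ = 36.60°  ✓
  (2,3): δ = 122.34°  ·
  (2,4): δ = 49.50°  ✓
  (3,4): δ = 107.16°  ·
antipodal pairs: 5

count = 5; pairs: (0,2), (0,3), (1,3), (1,4), (2,4)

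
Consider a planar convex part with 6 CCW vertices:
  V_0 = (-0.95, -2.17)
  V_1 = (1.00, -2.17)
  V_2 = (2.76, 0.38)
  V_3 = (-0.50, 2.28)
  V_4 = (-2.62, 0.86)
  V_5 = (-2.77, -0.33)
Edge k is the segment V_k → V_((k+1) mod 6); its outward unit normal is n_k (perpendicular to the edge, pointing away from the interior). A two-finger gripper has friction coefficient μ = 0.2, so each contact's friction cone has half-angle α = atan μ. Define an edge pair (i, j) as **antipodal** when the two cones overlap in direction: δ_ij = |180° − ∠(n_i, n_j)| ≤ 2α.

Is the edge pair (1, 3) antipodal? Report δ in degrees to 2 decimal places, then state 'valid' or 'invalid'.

δ = 21.57°, valid

α = atan 0.2 = 11.31°;  2α = 22.62°
edge 1: e_1 = (+1.76, +2.55);  n_1 = (+0.8230, -0.5680)
edge 3: e_3 = (-2.12, -1.42);  n_3 = (-0.5565, +0.8308)
∠(n_1, n_3) = 158.43°
δ = |180° − 158.43°| = 21.57°
21.57° ≤ 2α = 22.62°  →  valid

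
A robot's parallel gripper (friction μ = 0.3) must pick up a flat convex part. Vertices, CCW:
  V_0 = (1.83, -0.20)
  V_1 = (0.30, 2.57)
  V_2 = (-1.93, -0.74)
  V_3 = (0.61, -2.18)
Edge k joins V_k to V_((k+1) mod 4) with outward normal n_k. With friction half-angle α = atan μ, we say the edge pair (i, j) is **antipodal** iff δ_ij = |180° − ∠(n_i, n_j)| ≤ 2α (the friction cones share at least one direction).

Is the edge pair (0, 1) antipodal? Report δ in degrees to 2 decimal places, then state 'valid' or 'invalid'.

δ = 62.88°, invalid

α = atan 0.3 = 16.70°;  2α = 33.40°
edge 0: e_0 = (-1.53, +2.77);  n_0 = (+0.8753, +0.4835)
edge 1: e_1 = (-2.23, -3.31);  n_1 = (-0.8293, +0.5587)
∠(n_0, n_1) = 117.12°
δ = |180° − 117.12°| = 62.88°
62.88° > 2α = 33.40°  →  invalid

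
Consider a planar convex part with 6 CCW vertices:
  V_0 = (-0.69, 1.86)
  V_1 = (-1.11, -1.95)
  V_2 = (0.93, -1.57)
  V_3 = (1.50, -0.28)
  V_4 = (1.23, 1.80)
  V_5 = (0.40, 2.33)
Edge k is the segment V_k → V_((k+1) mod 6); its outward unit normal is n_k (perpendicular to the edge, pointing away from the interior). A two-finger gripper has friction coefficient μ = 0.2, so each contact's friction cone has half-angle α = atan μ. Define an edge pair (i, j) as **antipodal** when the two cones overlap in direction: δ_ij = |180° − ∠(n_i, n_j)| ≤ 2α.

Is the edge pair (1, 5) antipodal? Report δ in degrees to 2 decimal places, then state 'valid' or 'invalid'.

α = atan 0.2 = 11.31°;  2α = 22.62°
edge 1: e_1 = (+2.04, +0.38);  n_1 = (+0.1831, -0.9831)
edge 5: e_5 = (-1.09, -0.47);  n_5 = (-0.3960, +0.9183)
∠(n_1, n_5) = 167.23°
δ = |180° − 167.23°| = 12.77°
12.77° ≤ 2α = 22.62°  →  valid

δ = 12.77°, valid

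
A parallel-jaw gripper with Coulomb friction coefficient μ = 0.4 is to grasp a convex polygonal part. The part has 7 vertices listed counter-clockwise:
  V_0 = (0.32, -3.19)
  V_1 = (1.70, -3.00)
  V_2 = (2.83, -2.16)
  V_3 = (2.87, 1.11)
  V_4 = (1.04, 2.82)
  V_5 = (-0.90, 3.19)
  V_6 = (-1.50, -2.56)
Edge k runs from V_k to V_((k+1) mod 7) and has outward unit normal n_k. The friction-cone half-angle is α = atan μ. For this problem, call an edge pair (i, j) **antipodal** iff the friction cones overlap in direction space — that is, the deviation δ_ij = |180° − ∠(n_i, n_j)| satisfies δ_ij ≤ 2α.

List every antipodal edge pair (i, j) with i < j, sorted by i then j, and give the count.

count = 4; pairs: (0,4), (2,5), (3,6), (4,6)

α = atan 0.4 = 21.80°;  2α = 43.60°
n_0 = (+0.1364, -0.9907)
n_1 = (+0.5966, -0.8025)
n_2 = (+0.9999, -0.0122)
n_3 = (+0.6827, +0.7307)
n_4 = (+0.1873, +0.9823)
n_5 = (-0.9946, +0.1038)
n_6 = (-0.3271, -0.9450)
  (0,1): δ = 151.21°  ·
  (0,2): δ = 98.54°  ·
  (0,3): δ = 50.90°  ·
  (0,4): δ = 18.64°  ✓
  (0,5): δ = 76.20°  ·
  (0,6): δ = 153.07°  ·
  (1,2): δ = 127.33°  ·
  (1,3): δ = 79.68°  ·
  (1,4): δ = 47.42°  ·
  (1,5): δ = 47.42°  ·
  (1,6): δ = 124.28°  ·
  (2,3): δ = 132.36°  ·
  (2,4): δ = 100.10°  ·
  (2,5): δ = 5.26°  ✓
  (2,6): δ = 71.61°  ·
  (3,4): δ = 147.74°  ·
  (3,5): δ = 52.90°  ·
  (3,6): δ = 23.97°  ✓
  (4,5): δ = 85.16°  ·
  (4,6): δ = 8.30°  ✓
  (5,6): δ = 103.14°  ·
antipodal pairs: 4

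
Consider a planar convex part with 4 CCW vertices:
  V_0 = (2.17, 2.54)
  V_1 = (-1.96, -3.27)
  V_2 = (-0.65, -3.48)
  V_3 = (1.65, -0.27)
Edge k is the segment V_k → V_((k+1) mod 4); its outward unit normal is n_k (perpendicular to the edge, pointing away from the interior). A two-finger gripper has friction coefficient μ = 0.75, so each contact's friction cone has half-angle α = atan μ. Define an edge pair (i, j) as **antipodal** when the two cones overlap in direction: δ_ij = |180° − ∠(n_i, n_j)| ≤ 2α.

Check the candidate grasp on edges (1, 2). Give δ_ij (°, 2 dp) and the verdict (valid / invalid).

α = atan 0.75 = 36.87°;  2α = 73.74°
edge 1: e_1 = (+1.31, -0.21);  n_1 = (-0.1583, -0.9874)
edge 2: e_2 = (+2.30, +3.21);  n_2 = (+0.8129, -0.5824)
∠(n_1, n_2) = 63.49°
δ = |180° − 63.49°| = 116.51°
116.51° > 2α = 73.74°  →  invalid

δ = 116.51°, invalid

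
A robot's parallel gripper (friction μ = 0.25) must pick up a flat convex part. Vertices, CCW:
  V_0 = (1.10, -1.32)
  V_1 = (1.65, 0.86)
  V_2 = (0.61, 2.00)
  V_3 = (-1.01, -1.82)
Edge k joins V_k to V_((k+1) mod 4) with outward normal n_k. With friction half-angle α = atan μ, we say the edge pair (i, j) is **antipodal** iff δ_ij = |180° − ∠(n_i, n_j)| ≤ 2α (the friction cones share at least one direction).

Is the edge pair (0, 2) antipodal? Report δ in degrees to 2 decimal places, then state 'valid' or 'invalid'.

α = atan 0.25 = 14.04°;  2α = 28.07°
edge 0: e_0 = (+0.55, +2.18);  n_0 = (+0.9696, -0.2446)
edge 2: e_2 = (-1.62, -3.82);  n_2 = (-0.9206, +0.3904)
∠(n_0, n_2) = 171.18°
δ = |180° − 171.18°| = 8.82°
8.82° ≤ 2α = 28.07°  →  valid

δ = 8.82°, valid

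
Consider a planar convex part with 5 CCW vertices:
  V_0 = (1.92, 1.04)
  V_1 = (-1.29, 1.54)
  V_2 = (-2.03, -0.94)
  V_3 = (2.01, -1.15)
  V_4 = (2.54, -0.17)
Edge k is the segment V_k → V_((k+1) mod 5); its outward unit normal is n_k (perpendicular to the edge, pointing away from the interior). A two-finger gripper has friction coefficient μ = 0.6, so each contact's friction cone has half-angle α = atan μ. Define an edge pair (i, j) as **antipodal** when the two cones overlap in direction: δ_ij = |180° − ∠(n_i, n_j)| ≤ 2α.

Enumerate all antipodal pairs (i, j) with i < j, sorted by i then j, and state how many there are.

count = 4; pairs: (0,2), (1,3), (1,4), (2,4)

α = atan 0.6 = 30.96°;  2α = 61.93°
n_0 = (+0.1539, +0.9881)
n_1 = (-0.9583, +0.2859)
n_2 = (-0.0519, -0.9987)
n_3 = (+0.8796, -0.4757)
n_4 = (+0.8900, +0.4560)
  (0,1): δ = 97.76°  ·
  (0,2): δ = 5.88°  ✓
  (0,3): δ = 70.45°  ·
  (0,4): δ = 125.98°  ·
  (1,2): δ = 76.36°  ·
  (1,3): δ = 11.79°  ✓
  (1,4): δ = 43.74°  ✓
  (2,3): δ = 115.43°  ·
  (2,4): δ = 59.89°  ✓
  (3,4): δ = 124.46°  ·
antipodal pairs: 4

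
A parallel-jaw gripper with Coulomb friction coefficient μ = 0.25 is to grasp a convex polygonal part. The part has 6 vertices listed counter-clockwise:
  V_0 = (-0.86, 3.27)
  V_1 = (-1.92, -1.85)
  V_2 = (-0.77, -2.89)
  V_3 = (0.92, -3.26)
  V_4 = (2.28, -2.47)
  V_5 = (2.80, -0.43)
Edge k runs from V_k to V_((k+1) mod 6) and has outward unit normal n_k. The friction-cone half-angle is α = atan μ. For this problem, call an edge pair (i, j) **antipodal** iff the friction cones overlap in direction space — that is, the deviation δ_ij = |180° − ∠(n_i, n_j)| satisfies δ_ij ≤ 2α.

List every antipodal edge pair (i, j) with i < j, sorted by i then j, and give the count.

count = 2; pairs: (0,4), (1,5)

α = atan 0.25 = 14.04°;  2α = 28.07°
n_0 = (-0.9792, +0.2027)
n_1 = (-0.6707, -0.7417)
n_2 = (-0.2139, -0.9769)
n_3 = (+0.5023, -0.8647)
n_4 = (+0.9690, -0.2470)
n_5 = (+0.7109, +0.7033)
  (0,1): δ = 120.43°  ·
  (0,2): δ = 90.65°  ·
  (0,3): δ = 48.15°  ·
  (0,4): δ = 2.60°  ✓
  (0,5): δ = 56.39°  ·
  (1,2): δ = 150.22°  ·
  (1,3): δ = 107.72°  ·
  (1,4): δ = 62.18°  ·
  (1,5): δ = 3.19°  ✓
  (2,3): δ = 137.50°  ·
  (2,4): δ = 91.95°  ·
  (2,5): δ = 32.96°  ·
  (3,4): δ = 134.45°  ·
  (3,5): δ = 75.46°  ·
  (4,5): δ = 121.01°  ·
antipodal pairs: 2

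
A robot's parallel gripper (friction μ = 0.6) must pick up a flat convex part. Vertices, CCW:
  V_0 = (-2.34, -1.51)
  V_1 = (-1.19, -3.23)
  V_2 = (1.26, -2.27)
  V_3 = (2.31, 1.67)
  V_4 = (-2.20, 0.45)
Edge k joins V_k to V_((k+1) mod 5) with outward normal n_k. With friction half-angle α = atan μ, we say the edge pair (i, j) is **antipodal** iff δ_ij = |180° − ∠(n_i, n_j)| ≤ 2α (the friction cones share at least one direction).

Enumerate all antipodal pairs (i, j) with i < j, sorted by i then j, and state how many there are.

α = atan 0.6 = 30.96°;  2α = 61.93°
n_0 = (-0.8313, -0.5558)
n_1 = (+0.3648, -0.9311)
n_2 = (+0.9663, -0.2575)
n_3 = (-0.2611, +0.9653)
n_4 = (-0.9975, +0.0712)
  (0,1): δ = 102.37°  ·
  (0,2): δ = 48.69°  ✓
  (0,3): δ = 71.37°  ·
  (0,4): δ = 142.15°  ·
  (1,2): δ = 126.32°  ·
  (1,3): δ = 6.26°  ✓
  (1,4): δ = 64.52°  ·
  (2,3): δ = 59.94°  ✓
  (2,4): δ = 10.84°  ✓
  (3,4): δ = 109.22°  ·
antipodal pairs: 4

count = 4; pairs: (0,2), (1,3), (2,3), (2,4)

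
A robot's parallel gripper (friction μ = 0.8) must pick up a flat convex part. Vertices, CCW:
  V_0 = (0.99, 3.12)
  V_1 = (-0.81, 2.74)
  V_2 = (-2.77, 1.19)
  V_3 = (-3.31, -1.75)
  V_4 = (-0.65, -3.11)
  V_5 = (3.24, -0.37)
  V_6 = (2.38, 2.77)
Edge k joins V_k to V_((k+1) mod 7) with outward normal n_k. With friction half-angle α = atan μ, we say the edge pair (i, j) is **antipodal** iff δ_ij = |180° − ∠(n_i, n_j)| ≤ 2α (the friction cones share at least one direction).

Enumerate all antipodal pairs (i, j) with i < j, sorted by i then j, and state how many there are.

α = atan 0.8 = 38.66°;  2α = 77.32°
n_0 = (-0.2066, +0.9784)
n_1 = (-0.6203, +0.7844)
n_2 = (-0.9835, +0.1807)
n_3 = (-0.4552, -0.8904)
n_4 = (+0.5759, -0.8175)
n_5 = (+0.9645, +0.2642)
n_6 = (+0.2442, +0.9697)
  (0,1): δ = 153.58°  ·
  (0,2): δ = 112.33°  ·
  (0,3): δ = 39.00°  ✓
  (0,4): δ = 23.24°  ✓
  (0,5): δ = 93.40°  ·
  (0,6): δ = 153.95°  ·
  (1,2): δ = 138.75°  ·
  (1,3): δ = 65.42°  ✓
  (1,4): δ = 3.18°  ✓
  (1,5): δ = 66.98°  ✓
  (1,6): δ = 127.53°  ·
  (2,3): δ = 106.67°  ·
  (2,4): δ = 44.43°  ✓
  (2,5): δ = 25.72°  ✓
  (2,6): δ = 86.27°  ·
  (3,4): δ = 117.76°  ·
  (3,5): δ = 47.60°  ✓
  (3,6): δ = 12.95°  ✓
  (4,5): δ = 109.84°  ·
  (4,6): δ = 49.29°  ✓
  (5,6): δ = 119.45°  ·
antipodal pairs: 10

count = 10; pairs: (0,3), (0,4), (1,3), (1,4), (1,5), (2,4), (2,5), (3,5), (3,6), (4,6)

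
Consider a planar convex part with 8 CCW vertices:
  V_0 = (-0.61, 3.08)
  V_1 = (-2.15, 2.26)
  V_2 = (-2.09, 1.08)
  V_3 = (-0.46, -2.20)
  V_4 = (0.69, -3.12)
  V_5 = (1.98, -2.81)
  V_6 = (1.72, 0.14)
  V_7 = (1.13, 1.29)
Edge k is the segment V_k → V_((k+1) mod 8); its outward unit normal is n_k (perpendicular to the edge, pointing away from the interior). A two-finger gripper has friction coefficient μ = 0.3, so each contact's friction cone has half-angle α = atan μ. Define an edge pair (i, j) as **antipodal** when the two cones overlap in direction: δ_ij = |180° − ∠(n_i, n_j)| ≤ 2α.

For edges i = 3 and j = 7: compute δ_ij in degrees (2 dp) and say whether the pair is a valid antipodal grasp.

α = atan 0.3 = 16.70°;  2α = 33.40°
edge 3: e_3 = (+1.15, -0.92);  n_3 = (-0.6247, -0.7809)
edge 7: e_7 = (-1.74, +1.79);  n_7 = (+0.7171, +0.6970)
∠(n_3, n_7) = 172.85°
δ = |180° − 172.85°| = 7.15°
7.15° ≤ 2α = 33.40°  →  valid

δ = 7.15°, valid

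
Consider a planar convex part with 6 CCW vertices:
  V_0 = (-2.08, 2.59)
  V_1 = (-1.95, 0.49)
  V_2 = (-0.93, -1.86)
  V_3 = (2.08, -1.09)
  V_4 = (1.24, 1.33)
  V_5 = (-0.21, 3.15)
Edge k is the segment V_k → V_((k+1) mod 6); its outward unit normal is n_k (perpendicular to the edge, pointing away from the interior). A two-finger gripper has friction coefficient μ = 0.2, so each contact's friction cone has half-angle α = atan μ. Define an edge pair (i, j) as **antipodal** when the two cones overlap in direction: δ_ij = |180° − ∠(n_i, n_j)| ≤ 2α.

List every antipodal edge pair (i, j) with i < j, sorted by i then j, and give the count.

α = atan 0.2 = 11.31°;  2α = 22.62°
n_0 = (-0.9981, -0.0618)
n_1 = (-0.9173, -0.3982)
n_2 = (+0.2478, -0.9688)
n_3 = (+0.9447, +0.3279)
n_4 = (+0.7821, +0.6231)
n_5 = (-0.2869, +0.9580)
  (0,1): δ = 160.08°  ·
  (0,2): δ = 79.19°  ·
  (0,3): δ = 15.60°  ✓
  (0,4): δ = 35.00°  ·
  (0,5): δ = 103.13°  ·
  (1,2): δ = 99.11°  ·
  (1,3): δ = 4.32°  ✓
  (1,4): δ = 15.08°  ✓
  (1,5): δ = 83.21°  ·
  (2,3): δ = 85.21°  ·
  (2,4): δ = 65.80°  ·
  (2,5): δ = 2.32°  ✓
  (3,4): δ = 160.60°  ·
  (3,5): δ = 92.47°  ·
  (4,5): δ = 111.87°  ·
antipodal pairs: 4

count = 4; pairs: (0,3), (1,3), (1,4), (2,5)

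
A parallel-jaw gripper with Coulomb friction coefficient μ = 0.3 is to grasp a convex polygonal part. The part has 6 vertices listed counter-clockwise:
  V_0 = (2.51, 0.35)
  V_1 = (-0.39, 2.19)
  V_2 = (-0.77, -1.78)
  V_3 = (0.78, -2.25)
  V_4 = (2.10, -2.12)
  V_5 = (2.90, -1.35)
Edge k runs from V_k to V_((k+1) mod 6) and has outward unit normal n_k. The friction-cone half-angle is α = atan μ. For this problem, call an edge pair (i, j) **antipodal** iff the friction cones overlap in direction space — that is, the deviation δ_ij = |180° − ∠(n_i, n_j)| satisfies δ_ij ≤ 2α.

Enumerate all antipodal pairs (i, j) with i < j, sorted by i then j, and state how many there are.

α = atan 0.3 = 16.70°;  2α = 33.40°
n_0 = (+0.5357, +0.8444)
n_1 = (-0.9955, +0.0953)
n_2 = (-0.2902, -0.9570)
n_3 = (+0.0980, -0.9952)
n_4 = (+0.6935, -0.7205)
n_5 = (+0.9747, +0.2236)
  (0,1): δ = 63.07°  ·
  (0,2): δ = 15.53°  ✓
  (0,3): δ = 38.02°  ·
  (0,4): δ = 76.30°  ·
  (0,5): δ = 135.32°  ·
  (1,2): δ = 101.40°  ·
  (1,3): δ = 78.91°  ·
  (1,4): δ = 40.63°  ·
  (1,5): δ = 18.39°  ✓
  (2,3): δ = 157.51°  ·
  (2,4): δ = 119.23°  ·
  (2,5): δ = 60.21°  ·
  (3,4): δ = 141.72°  ·
  (3,5): δ = 82.70°  ·
  (4,5): δ = 120.98°  ·
antipodal pairs: 2

count = 2; pairs: (0,2), (1,5)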